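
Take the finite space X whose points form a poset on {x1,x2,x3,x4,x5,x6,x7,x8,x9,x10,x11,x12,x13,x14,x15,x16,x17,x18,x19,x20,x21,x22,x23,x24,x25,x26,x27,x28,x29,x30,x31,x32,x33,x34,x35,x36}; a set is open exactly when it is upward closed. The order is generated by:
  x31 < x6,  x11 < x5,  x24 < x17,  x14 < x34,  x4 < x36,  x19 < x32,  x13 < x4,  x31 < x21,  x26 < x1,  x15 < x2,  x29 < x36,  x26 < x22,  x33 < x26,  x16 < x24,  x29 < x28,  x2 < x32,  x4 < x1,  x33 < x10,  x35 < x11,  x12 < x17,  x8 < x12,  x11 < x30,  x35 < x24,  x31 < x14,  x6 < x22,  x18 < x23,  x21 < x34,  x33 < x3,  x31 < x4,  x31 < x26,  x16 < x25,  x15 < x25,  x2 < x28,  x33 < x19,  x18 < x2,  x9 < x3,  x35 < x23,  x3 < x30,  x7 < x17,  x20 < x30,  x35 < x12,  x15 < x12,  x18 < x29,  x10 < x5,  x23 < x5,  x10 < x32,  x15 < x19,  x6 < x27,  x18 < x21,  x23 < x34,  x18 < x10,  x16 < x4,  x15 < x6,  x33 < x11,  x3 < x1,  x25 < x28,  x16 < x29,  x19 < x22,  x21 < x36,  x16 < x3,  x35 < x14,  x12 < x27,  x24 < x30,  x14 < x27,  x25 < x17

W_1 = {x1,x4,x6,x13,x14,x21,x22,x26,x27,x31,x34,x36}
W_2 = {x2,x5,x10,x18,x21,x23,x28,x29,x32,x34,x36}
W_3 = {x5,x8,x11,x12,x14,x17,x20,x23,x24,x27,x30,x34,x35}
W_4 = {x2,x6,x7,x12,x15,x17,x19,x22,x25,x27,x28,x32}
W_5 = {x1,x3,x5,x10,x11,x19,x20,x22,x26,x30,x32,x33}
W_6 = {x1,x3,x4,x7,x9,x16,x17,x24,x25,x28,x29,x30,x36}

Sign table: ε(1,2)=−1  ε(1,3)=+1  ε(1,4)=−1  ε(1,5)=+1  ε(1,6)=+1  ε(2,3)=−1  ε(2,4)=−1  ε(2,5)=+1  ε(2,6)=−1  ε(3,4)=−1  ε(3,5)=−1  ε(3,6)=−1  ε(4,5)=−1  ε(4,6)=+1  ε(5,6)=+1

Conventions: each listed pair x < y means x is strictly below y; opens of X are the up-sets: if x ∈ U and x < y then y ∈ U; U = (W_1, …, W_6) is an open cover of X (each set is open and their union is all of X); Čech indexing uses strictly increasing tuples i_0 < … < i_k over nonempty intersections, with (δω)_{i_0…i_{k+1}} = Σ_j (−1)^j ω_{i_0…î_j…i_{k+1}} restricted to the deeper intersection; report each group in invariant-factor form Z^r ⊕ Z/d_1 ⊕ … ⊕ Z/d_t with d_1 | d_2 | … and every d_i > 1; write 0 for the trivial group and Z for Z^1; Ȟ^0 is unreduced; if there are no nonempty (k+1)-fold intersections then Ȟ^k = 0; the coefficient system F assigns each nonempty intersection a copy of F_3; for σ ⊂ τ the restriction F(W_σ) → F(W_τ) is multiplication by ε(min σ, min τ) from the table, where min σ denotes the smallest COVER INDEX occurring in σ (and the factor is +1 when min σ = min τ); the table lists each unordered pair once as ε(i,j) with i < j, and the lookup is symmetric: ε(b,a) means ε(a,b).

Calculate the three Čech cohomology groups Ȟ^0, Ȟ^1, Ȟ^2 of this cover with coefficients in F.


nonempty intersections:
  W12={x21,x34,x36} W13={x14,x27,x34} W14={x6,x22,x27} W15={x1,x22,x26} W16={x1,x4,x36} W23={x5,x23,x34} W24={x2,x28,x32} W25={x5,x10,x32} W26={x28,x29,x36} W34={x12,x17,x27} W35={x5,x11,x20,x30} W36={x17,x24,x30} W45={x19,x22,x32} W46={x7,x17,x25,x28} W56={x1,x3,x30}
  W123={x34} W126={x36} W134={x27} W145={x22} W156={x1} W235={x5} W245={x32} W246={x28} W346={x17} W356={x30}
C dims 6,15,10; δ0: rk_F3 6; δ1: rk_F3 9
Ȟ^0: (6−6)−0=0 ⇒ 0
Ȟ^1: (15−9)−6=0 ⇒ 0
Ȟ^2: (10−0)−9=1 ⇒ Z/3

Ȟ^0 ≅ 0, Ȟ^1 ≅ 0 and Ȟ^2 ≅ Z/3


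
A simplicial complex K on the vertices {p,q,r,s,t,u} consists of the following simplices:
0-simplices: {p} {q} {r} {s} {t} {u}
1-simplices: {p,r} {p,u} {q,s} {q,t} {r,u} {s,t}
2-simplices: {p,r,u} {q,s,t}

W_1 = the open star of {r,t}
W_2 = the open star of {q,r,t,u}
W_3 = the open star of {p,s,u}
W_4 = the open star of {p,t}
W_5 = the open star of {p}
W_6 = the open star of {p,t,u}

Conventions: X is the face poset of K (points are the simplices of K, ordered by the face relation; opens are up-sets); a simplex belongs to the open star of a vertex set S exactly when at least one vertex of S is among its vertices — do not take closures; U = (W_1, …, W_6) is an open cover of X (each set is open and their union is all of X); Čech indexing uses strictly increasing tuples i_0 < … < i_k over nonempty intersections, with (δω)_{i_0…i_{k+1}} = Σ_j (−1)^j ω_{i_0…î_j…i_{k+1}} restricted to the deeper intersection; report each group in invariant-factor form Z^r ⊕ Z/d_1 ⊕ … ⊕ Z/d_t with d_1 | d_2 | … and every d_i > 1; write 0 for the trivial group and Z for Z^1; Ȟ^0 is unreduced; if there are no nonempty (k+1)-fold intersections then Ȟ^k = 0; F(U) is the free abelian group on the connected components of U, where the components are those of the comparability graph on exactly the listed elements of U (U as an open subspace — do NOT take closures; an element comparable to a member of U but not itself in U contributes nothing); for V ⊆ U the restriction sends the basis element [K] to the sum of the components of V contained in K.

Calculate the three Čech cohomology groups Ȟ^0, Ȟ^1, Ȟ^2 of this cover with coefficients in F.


Ȟ^0 = Z^2; Ȟ^1 = 0; Ȟ^2 = 0

nonempty intersections:
  W1={{r},{t},{p,r},{q,t},{r,u},{s,t},{p,r,u},{q,s,t}} W2={{q},{r},{t},{u},{p,r},{p,u},{q,s},{q,t},{r,u},{s,t},{p,r,u},{q,s,t}} W3={{p},{s},{u},{p,r},{p,u},{q,s},{r,u},{s,t},{p,r,u},{q,s,t}} W4={{p},{t},{p,r},{p,u},{q,t},{s,t},{p,r,u},{q,s,t}} W5={{p},{p,r},{p,u},{p,r,u}} W6={{p},{t},{u},{p,r},{p,u},{q,t},{r,u},{s,t},{p,r,u},{q,s,t}}
  W12={{r},{t},{p,r},{q,t},{r,u},{s,t},{p,r,u},{q,s,t}} W13={{p,r},{r,u},{s,t},{p,r,u},{q,s,t}} W14={{t},{p,r},{q,t},{s,t},{p,r,u},{q,s,t}} W15={{p,r},{p,r,u}} W16={{t},{p,r},{q,t},{r,u},{s,t},{p,r,u},{q,s,t}} W23={{u},{p,r},{p,u},{q,s},{r,u},{s,t},{p,r,u},{q,s,t}} W24={{t},{p,r},{p,u},{q,t},{s,t},{p,r,u},{q,s,t}} W25={{p,r},{p,u},{p,r,u}} W26={{t},{u},{p,r},{p,u},{q,t},{r,u},{s,t},{p,r,u},{q,s,t}} W34={{p},{p,r},{p,u},{s,t},{p,r,u},{q,s,t}} W35={{p},{p,r},{p,u},{p,r,u}} W36={{p},{u},{p,r},{p,u},{r,u},{s,t},{p,r,u},{q,s,t}} W45={{p},{p,r},{p,u},{p,r,u}} W46={{p},{t},{p,r},{p,u},{q,t},{s,t},{p,r,u},{q,s,t}} W56={{p},{p,r},{p,u},{p,r,u}}
  W123={{p,r},{r,u},{s,t},{p,r,u},{q,s,t}} W124={{t},{p,r},{q,t},{s,t},{p,r,u},{q,s,t}} W125={{p,r},{p,r,u}} W126={{t},{p,r},{q,t},{r,u},{s,t},{p,r,u},{q,s,t}} W134={{p,r},{s,t},{p,r,u},{q,s,t}} W135={{p,r},{p,r,u}} W136={{p,r},{r,u},{s,t},{p,r,u},{q,s,t}} W145={{p,r},{p,r,u}} W146={{t},{p,r},{q,t},{s,t},{p,r,u},{q,s,t}} W156={{p,r},{p,r,u}} W234={{p,r},{p,u},{s,t},{p,r,u},{q,s,t}} W235={{p,r},{p,u},{p,r,u}} W236={{u},{p,r},{p,u},{r,u},{s,t},{p,r,u},{q,s,t}} W245={{p,r},{p,u},{p,r,u}} W246={{t},{p,r},{p,u},{q,t},{s,t},{p,r,u},{q,s,t}} W256={{p,r},{p,u},{p,r,u}} W345={{p},{p,r},{p,u},{p,r,u}} W346={{p},{p,r},{p,u},{s,t},{p,r,u},{q,s,t}} W356={{p},{p,r},{p,u},{p,r,u}} W456={{p},{p,r},{p,u},{p,r,u}}
  W1234={{p,r},{s,t},{p,r,u},{q,s,t}} W1235={{p,r},{p,r,u}} W1236={{p,r},{r,u},{s,t},{p,r,u},{q,s,t}} W1245={{p,r},{p,r,u}} W1246={{t},{p,r},{q,t},{s,t},{p,r,u},{q,s,t}} W1256={{p,r},{p,r,u}} W1345={{p,r},{p,r,u}} W1346={{p,r},{s,t},{p,r,u},{q,s,t}} W1356={{p,r},{p,r,u}} W1456={{p,r},{p,r,u}} W2345={{p,r},{p,u},{p,r,u}} W2346={{p,r},{p,u},{s,t},{p,r,u},{q,s,t}} W2356={{p,r},{p,u},{p,r,u}} W2456={{p,r},{p,u},{p,r,u}} W3456={{p},{p,r},{p,u},{p,r,u}}
  W12345={{p,r},{p,r,u}} W12346={{p,r},{s,t},{p,r,u},{q,s,t}} W12356={{p,r},{p,r,u}} W12456={{p,r},{p,r,u}} W13456={{p,r},{p,r,u}} W23456={{p,r},{p,u},{p,r,u}}
  W123456={{p,r},{p,r,u}}
components per intersection:
  W1: {{r},{p,r},{r,u},{p,r,u}} {{t},{q,t},{s,t},{q,s,t}}
  W2: {{q},{t},{q,s},{q,t},{s,t},{q,s,t}} {{r},{u},{p,r},{p,u},{r,u},{p,r,u}}
  W3: {{p},{u},{p,r},{p,u},{r,u},{p,r,u}} {{s},{q,s},{s,t},{q,s,t}}
  W4: {{p},{p,r},{p,u},{p,r,u}} {{t},{q,t},{s,t},{q,s,t}}
  W5: {{p},{p,r},{p,u},{p,r,u}}
  W6: {{p},{u},{p,r},{p,u},{r,u},{p,r,u}} {{t},{q,t},{s,t},{q,s,t}}
  W12: {{r},{p,r},{r,u},{p,r,u}} {{t},{q,t},{s,t},{q,s,t}}
  W13: {{p,r},{r,u},{p,r,u}} {{s,t},{q,s,t}}
  W14: {{t},{q,t},{s,t},{q,s,t}} {{p,r},{p,r,u}}
  W15: {{p,r},{p,r,u}}
  W16: {{t},{q,t},{s,t},{q,s,t}} {{p,r},{r,u},{p,r,u}}
  W23: {{u},{p,r},{p,u},{r,u},{p,r,u}} {{q,s},{s,t},{q,s,t}}
  W24: {{t},{q,t},{s,t},{q,s,t}} {{p,r},{p,u},{p,r,u}}
  W25: {{p,r},{p,u},{p,r,u}}
  W26: {{t},{q,t},{s,t},{q,s,t}} {{u},{p,r},{p,u},{r,u},{p,r,u}}
  W34: {{p},{p,r},{p,u},{p,r,u}} {{s,t},{q,s,t}}
  W35: {{p},{p,r},{p,u},{p,r,u}}
  W36: {{p},{u},{p,r},{p,u},{r,u},{p,r,u}} {{s,t},{q,s,t}}
  W45: {{p},{p,r},{p,u},{p,r,u}}
  W46: {{p},{p,r},{p,u},{p,r,u}} {{t},{q,t},{s,t},{q,s,t}}
  W56: {{p},{p,r},{p,u},{p,r,u}}
  W123: {{p,r},{r,u},{p,r,u}} {{s,t},{q,s,t}}
  W124: {{t},{q,t},{s,t},{q,s,t}} {{p,r},{p,r,u}}
  W125: {{p,r},{p,r,u}}
  W126: {{t},{q,t},{s,t},{q,s,t}} {{p,r},{r,u},{p,r,u}}
  W134: {{p,r},{p,r,u}} {{s,t},{q,s,t}}
  W135: {{p,r},{p,r,u}}
  W136: {{p,r},{r,u},{p,r,u}} {{s,t},{q,s,t}}
  W145: {{p,r},{p,r,u}}
  W146: {{t},{q,t},{s,t},{q,s,t}} {{p,r},{p,r,u}}
  W156: {{p,r},{p,r,u}}
  W234: {{p,r},{p,u},{p,r,u}} {{s,t},{q,s,t}}
  W235: {{p,r},{p,u},{p,r,u}}
  W236: {{u},{p,r},{p,u},{r,u},{p,r,u}} {{s,t},{q,s,t}}
  W245: {{p,r},{p,u},{p,r,u}}
  W246: {{t},{q,t},{s,t},{q,s,t}} {{p,r},{p,u},{p,r,u}}
  W256: {{p,r},{p,u},{p,r,u}}
  W345: {{p},{p,r},{p,u},{p,r,u}}
  W346: {{p},{p,r},{p,u},{p,r,u}} {{s,t},{q,s,t}}
  W356: {{p},{p,r},{p,u},{p,r,u}}
  W456: {{p},{p,r},{p,u},{p,r,u}}
  W1234: {{p,r},{p,r,u}} {{s,t},{q,s,t}}
  W1235: {{p,r},{p,r,u}}
  W1236: {{p,r},{r,u},{p,r,u}} {{s,t},{q,s,t}}
  W1245: {{p,r},{p,r,u}}
  W1246: {{t},{q,t},{s,t},{q,s,t}} {{p,r},{p,r,u}}
  W1256: {{p,r},{p,r,u}}
  W1345: {{p,r},{p,r,u}}
  W1346: {{p,r},{p,r,u}} {{s,t},{q,s,t}}
  W1356: {{p,r},{p,r,u}}
  W1456: {{p,r},{p,r,u}}
  W2345: {{p,r},{p,u},{p,r,u}}
  W2346: {{p,r},{p,u},{p,r,u}} {{s,t},{q,s,t}}
  W2356: {{p,r},{p,u},{p,r,u}}
  W2456: {{p,r},{p,u},{p,r,u}}
  W3456: {{p},{p,r},{p,u},{p,r,u}}
  W12345: {{p,r},{p,r,u}}
  W12346: {{p,r},{p,r,u}} {{s,t},{q,s,t}}
  W12356: {{p,r},{p,r,u}}
  W12456: {{p,r},{p,r,u}}
  W13456: {{p,r},{p,r,u}}
  W23456: {{p,r},{p,u},{p,r,u}}
  W123456: {{p,r},{p,r,u}}
C dims 11,25,30,20; δ0: rk 9, SNF 1^9; δ1: rk 16, SNF 1^16; δ2: rk 14, SNF 1^14
Ȟ^0: (11−9)−0=2 ⇒ Z^2
Ȟ^1: (25−16)−9=0 ⇒ 0
Ȟ^2: (30−14)−16=0 ⇒ 0


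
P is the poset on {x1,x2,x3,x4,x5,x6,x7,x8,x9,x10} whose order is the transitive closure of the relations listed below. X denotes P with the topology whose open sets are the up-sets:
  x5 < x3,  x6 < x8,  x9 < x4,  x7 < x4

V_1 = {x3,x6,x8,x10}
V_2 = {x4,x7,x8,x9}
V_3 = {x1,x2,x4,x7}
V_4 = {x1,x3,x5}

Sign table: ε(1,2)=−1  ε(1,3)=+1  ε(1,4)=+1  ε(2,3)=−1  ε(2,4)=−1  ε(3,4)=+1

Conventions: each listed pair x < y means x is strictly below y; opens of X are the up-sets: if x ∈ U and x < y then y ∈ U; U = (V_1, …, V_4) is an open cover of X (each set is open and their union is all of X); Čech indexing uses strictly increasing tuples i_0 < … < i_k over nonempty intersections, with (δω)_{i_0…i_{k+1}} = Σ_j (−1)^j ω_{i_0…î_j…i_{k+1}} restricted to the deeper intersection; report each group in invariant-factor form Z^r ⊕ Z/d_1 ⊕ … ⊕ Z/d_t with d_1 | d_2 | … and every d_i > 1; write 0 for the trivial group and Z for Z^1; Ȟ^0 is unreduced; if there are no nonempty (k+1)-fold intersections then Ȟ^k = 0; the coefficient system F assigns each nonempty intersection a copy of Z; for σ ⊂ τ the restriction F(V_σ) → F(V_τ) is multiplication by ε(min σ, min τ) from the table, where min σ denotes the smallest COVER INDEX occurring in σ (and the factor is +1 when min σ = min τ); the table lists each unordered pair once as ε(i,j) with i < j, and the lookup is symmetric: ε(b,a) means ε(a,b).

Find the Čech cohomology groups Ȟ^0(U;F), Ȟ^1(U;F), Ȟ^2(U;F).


Ȟ^0(U;F) ≅ Z; Ȟ^1(U;F) ≅ Z; Ȟ^2(U;F) ≅ 0

cover nerve:
  V12={x8} V14={x3} V23={x4,x7} V34={x1}
C dims 4,4; δ0: rk 3, SNF 1^3
Ȟ^0: (4−3)−0=1 ⇒ Z
Ȟ^1: (4−0)−3=1 ⇒ Z
Ȟ^2: (0−0)−0=0 ⇒ 0


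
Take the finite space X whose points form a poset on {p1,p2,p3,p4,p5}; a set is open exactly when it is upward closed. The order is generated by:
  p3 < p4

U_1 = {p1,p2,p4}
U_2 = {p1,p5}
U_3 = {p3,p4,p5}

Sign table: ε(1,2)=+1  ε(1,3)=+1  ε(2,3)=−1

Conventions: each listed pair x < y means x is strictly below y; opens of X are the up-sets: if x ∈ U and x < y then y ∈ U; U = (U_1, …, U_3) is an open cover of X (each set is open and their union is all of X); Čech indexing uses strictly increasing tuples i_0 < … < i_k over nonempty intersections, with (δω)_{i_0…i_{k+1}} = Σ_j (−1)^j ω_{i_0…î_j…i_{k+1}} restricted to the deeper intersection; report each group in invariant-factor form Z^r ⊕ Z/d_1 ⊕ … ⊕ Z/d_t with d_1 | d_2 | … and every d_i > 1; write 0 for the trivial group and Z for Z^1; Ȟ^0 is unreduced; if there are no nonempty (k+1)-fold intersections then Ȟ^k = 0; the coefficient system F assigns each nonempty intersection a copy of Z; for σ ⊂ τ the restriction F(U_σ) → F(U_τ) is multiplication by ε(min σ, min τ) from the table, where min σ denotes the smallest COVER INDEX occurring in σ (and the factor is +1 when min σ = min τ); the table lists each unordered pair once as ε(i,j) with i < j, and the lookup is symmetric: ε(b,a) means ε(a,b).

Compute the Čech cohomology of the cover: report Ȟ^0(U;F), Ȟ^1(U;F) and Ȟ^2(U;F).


Ȟ^0(U;F) ≅ 0,  Ȟ^1(U;F) ≅ Z/2,  Ȟ^2(U;F) ≅ 0

intersection data:
  U12={p1} U13={p4} U23={p5}
C dims 3,3; δ0: rk 3, SNF 1^2·2
Ȟ^0 = (3 − 3) − 0 = 0, so Ȟ^0 ≅ 0
Ȟ^1 = (3 − 0) − 3 = 0 plus torsion [2], so Ȟ^1 ≅ Z/2
Ȟ^2 = (0 − 0) − 0 = 0, so Ȟ^2 ≅ 0


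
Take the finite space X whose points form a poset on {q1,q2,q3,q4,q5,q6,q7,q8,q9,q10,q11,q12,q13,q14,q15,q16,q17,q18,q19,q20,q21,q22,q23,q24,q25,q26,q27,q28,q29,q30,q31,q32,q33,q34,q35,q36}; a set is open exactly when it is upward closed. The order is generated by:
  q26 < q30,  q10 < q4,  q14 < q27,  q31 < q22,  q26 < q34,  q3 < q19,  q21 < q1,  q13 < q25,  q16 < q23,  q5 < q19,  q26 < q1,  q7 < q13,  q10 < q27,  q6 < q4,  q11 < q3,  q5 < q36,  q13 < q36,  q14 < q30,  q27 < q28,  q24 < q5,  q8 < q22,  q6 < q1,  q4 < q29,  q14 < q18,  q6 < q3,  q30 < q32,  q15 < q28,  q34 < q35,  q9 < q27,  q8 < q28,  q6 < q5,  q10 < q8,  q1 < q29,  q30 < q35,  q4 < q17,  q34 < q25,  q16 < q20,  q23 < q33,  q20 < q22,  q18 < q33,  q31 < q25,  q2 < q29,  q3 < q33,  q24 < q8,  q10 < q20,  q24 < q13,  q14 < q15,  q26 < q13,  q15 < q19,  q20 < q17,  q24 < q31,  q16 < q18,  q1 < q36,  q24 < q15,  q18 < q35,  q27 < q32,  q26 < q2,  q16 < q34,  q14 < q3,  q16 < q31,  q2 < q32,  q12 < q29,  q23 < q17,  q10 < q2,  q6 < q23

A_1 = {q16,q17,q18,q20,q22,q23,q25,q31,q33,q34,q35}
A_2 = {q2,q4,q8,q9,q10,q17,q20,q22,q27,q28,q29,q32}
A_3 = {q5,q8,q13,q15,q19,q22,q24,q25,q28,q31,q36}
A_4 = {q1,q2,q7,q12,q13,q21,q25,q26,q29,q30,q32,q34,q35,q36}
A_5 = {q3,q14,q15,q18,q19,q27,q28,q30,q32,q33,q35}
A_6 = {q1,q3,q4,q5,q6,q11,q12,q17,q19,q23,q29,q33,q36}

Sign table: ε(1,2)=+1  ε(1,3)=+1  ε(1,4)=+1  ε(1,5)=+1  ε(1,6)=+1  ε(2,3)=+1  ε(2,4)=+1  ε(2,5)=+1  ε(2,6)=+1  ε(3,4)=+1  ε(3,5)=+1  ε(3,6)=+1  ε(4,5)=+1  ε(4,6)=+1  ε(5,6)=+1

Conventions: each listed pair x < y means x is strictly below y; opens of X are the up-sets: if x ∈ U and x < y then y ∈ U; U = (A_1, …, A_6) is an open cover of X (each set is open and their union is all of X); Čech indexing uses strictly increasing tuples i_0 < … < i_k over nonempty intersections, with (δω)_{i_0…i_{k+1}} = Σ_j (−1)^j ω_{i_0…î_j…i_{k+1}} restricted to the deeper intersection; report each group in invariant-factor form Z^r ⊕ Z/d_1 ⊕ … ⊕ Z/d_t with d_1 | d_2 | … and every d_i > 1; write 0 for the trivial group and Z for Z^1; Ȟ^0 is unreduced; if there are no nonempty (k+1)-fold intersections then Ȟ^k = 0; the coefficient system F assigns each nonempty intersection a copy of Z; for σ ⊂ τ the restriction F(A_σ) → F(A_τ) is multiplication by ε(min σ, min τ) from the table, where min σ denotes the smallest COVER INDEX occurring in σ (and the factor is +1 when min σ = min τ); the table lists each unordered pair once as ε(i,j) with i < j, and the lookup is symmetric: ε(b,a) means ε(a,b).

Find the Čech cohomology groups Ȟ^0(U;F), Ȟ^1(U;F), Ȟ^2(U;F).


Ȟ^0 = Z; Ȟ^1 = 0; Ȟ^2 = Z/2

intersection data:
  A12={q17,q20,q22} A13={q22,q25,q31} A14={q25,q34,q35} A15={q18,q33,q35} A16={q17,q23,q33} A23={q8,q22,q28} A24={q2,q29,q32} A25={q27,q28,q32} A26={q4,q17,q29} A34={q13,q25,q36} A35={q15,q19,q28} A36={q5,q19,q36} A45={q30,q32,q35} A46={q1,q12,q29,q36} A56={q3,q19,q33}
  A123={q22} A126={q17} A134={q25} A145={q35} A156={q33} A235={q28} A245={q32} A246={q29} A346={q36} A356={q19}
C dims 6,15,10; δ0: rk 5, SNF 1^5; δ1: rk 10, SNF 1^9·2
Ȟ^0 = (6 − 5) − 0 = 1, so Ȟ^0 ≅ Z
Ȟ^1 = (15 − 10) − 5 = 0, so Ȟ^1 ≅ 0
Ȟ^2 = (10 − 0) − 10 = 0 plus torsion [2], so Ȟ^2 ≅ Z/2


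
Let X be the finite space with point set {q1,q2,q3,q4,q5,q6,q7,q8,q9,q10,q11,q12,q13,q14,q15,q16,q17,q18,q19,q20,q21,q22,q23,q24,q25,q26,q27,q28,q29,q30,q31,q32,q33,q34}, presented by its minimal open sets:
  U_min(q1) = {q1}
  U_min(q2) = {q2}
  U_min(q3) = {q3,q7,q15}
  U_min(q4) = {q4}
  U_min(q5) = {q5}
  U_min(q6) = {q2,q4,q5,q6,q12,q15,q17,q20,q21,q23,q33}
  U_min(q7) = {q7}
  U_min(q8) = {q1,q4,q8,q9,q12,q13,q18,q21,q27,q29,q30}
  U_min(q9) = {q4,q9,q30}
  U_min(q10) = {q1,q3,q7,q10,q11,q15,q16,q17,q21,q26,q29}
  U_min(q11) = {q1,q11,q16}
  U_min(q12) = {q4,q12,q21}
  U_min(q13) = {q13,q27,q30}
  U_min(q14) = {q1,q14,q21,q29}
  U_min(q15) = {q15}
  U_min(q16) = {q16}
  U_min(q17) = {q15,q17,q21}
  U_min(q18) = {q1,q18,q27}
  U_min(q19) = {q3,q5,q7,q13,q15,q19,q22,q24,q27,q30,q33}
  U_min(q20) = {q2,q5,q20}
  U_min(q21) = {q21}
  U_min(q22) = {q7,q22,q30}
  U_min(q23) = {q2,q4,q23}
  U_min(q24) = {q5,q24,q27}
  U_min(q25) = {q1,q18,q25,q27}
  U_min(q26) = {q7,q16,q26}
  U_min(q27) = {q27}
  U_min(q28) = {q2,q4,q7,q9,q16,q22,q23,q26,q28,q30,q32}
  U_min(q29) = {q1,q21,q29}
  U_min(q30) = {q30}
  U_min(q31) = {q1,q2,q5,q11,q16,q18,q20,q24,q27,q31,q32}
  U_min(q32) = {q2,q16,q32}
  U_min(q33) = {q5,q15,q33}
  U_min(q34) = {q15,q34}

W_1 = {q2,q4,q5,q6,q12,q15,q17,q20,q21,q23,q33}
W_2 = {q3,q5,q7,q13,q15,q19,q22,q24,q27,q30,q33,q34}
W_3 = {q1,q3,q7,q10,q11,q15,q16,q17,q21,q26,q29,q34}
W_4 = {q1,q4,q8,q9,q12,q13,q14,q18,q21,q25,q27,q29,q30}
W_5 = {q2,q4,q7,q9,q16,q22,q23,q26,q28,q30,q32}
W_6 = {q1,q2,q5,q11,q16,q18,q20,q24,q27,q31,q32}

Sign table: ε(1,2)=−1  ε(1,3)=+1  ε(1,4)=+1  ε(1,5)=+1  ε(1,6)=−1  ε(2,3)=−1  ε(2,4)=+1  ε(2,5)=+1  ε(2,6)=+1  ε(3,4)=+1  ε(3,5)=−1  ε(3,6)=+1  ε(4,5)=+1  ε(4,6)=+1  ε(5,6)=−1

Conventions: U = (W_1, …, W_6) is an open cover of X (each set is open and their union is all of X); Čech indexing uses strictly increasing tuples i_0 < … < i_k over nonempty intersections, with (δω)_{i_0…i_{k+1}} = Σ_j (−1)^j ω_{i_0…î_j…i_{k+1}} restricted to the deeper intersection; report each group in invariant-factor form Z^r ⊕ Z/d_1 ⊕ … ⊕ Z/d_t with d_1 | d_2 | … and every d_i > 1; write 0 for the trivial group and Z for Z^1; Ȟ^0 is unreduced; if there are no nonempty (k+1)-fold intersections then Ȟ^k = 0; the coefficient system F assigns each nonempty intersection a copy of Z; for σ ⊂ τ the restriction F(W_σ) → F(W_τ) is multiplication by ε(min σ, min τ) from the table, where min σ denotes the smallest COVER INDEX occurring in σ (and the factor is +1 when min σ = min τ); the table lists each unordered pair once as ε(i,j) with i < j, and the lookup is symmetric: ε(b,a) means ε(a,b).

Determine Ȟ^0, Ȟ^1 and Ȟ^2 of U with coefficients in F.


Ȟ^0 ≅ 0, Ȟ^1 ≅ Z/2, Ȟ^2 ≅ Z

intersection data:
  W12={q5,q15,q33} W13={q15,q17,q21} W14={q4,q12,q21} W15={q2,q4,q23} W16={q2,q5,q20} W23={q3,q7,q15,q34} W24={q13,q27,q30} W25={q7,q22,q30} W26={q5,q24,q27} W34={q1,q21,q29} W35={q7,q16,q26} W36={q1,q11,q16} W45={q4,q9,q30} W46={q1,q18,q27} W56={q2,q16,q32}
  W123={q15} W126={q5} W134={q21} W145={q4} W156={q2} W235={q7} W245={q30} W246={q27} W346={q1} W356={q16}
C dims 6,15,10; δ0: rk 6, SNF 1^5·2; δ1: rk 9, SNF 1^9
Ȟ^0 = (6 − 6) − 0 = 0, so Ȟ^0 ≅ 0
Ȟ^1 = (15 − 9) − 6 = 0 plus torsion [2], so Ȟ^1 ≅ Z/2
Ȟ^2 = (10 − 0) − 9 = 1, so Ȟ^2 ≅ Z


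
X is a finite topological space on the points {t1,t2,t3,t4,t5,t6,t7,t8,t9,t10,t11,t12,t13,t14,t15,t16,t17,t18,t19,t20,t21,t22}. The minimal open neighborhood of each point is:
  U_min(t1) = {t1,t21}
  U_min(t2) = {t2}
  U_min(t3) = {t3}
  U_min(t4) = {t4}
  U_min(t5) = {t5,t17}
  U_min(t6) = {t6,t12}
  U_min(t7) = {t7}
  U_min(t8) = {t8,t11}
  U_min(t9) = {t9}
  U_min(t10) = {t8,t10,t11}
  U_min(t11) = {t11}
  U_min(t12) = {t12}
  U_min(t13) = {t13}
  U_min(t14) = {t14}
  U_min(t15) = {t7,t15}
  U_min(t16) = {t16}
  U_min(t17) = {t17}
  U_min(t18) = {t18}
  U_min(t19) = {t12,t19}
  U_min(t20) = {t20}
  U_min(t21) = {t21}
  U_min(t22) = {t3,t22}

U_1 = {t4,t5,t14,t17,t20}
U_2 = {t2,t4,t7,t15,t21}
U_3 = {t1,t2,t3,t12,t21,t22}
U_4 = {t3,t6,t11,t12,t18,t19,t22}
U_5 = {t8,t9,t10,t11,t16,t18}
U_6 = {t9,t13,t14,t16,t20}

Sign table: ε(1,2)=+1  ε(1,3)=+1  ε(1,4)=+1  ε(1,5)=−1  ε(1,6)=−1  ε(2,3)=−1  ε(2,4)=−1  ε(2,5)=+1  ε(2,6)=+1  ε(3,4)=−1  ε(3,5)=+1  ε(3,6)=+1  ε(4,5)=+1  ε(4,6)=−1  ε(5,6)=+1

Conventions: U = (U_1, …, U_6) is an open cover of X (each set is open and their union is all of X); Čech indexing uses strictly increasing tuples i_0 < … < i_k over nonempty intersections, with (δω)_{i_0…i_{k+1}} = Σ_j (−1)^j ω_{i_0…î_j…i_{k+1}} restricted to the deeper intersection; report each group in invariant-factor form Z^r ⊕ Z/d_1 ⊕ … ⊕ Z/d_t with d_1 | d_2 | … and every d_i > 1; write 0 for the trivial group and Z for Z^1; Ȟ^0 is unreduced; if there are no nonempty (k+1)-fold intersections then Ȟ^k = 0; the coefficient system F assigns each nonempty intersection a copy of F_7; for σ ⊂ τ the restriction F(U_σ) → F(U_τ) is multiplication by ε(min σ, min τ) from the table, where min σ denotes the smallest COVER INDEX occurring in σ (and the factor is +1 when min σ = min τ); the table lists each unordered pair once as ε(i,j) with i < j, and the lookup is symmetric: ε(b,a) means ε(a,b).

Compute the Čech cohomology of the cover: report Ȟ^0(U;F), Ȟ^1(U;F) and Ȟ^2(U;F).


Ȟ^0 = 0; Ȟ^1 = 0; Ȟ^2 = 0

nonempty intersections:
  U12={t4} U16={t14,t20} U23={t2,t21} U34={t3,t12,t22} U45={t11,t18} U56={t9,t16}
C dims 6,6; δ0: rk_F7 6
Ȟ^0: (6−6)−0=0 ⇒ 0
Ȟ^1: (6−0)−6=0 ⇒ 0
Ȟ^2: (0−0)−0=0 ⇒ 0


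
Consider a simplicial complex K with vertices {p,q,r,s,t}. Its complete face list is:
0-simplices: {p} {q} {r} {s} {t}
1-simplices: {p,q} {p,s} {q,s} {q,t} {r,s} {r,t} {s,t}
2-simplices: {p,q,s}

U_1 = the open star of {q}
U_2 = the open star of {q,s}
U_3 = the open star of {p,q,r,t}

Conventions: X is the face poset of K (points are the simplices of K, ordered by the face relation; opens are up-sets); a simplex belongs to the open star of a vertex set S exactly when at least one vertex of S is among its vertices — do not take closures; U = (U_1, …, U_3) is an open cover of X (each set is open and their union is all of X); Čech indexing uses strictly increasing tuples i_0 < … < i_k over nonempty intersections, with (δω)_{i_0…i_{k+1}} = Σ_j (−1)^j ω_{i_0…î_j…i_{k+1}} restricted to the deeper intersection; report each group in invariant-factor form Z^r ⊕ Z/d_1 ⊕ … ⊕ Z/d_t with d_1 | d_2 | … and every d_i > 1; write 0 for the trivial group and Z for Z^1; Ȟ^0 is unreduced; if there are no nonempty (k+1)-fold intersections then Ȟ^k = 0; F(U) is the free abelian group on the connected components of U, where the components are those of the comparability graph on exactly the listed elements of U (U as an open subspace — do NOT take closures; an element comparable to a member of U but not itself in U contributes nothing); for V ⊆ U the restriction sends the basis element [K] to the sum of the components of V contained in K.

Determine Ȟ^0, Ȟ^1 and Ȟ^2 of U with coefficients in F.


Ȟ^0 ≅ Z, Ȟ^1 ≅ Z^2, Ȟ^2 ≅ 0

intersection data:
  U1={{q},{p,q},{q,s},{q,t},{p,q,s}} U2={{q},{s},{p,q},{p,s},{q,s},{q,t},{r,s},{s,t},{p,q,s}} U3={{p},{q},{r},{t},{p,q},{p,s},{q,s},{q,t},{r,s},{r,t},{s,t},{p,q,s}}
  U12={{q},{p,q},{q,s},{q,t},{p,q,s}} U13={{q},{p,q},{q,s},{q,t},{p,q,s}} U23={{q},{p,q},{p,s},{q,s},{q,t},{r,s},{s,t},{p,q,s}}
  U123={{q},{p,q},{q,s},{q,t},{p,q,s}}
components per intersection:
  U1: {{q},{p,q},{q,s},{q,t},{p,q,s}}
  U2: {{q},{s},{p,q},{p,s},{q,s},{q,t},{r,s},{s,t},{p,q,s}}
  U3: {{p},{q},{r},{t},{p,q},{p,s},{q,s},{q,t},{r,s},{r,t},{s,t},{p,q,s}}
  U12: {{q},{p,q},{q,s},{q,t},{p,q,s}}
  U13: {{q},{p,q},{q,s},{q,t},{p,q,s}}
  U23: {{q},{p,q},{p,s},{q,s},{q,t},{p,q,s}} {{r,s}} {{s,t}}
  U123: {{q},{p,q},{q,s},{q,t},{p,q,s}}
C dims 3,5,1; δ0: rk 2, SNF 1^2; δ1: rk 1, SNF 1^1
Ȟ^0 = (3 − 2) − 0 = 1, so Ȟ^0 ≅ Z
Ȟ^1 = (5 − 1) − 2 = 2, so Ȟ^1 ≅ Z^2
Ȟ^2 = (1 − 0) − 1 = 0, so Ȟ^2 ≅ 0


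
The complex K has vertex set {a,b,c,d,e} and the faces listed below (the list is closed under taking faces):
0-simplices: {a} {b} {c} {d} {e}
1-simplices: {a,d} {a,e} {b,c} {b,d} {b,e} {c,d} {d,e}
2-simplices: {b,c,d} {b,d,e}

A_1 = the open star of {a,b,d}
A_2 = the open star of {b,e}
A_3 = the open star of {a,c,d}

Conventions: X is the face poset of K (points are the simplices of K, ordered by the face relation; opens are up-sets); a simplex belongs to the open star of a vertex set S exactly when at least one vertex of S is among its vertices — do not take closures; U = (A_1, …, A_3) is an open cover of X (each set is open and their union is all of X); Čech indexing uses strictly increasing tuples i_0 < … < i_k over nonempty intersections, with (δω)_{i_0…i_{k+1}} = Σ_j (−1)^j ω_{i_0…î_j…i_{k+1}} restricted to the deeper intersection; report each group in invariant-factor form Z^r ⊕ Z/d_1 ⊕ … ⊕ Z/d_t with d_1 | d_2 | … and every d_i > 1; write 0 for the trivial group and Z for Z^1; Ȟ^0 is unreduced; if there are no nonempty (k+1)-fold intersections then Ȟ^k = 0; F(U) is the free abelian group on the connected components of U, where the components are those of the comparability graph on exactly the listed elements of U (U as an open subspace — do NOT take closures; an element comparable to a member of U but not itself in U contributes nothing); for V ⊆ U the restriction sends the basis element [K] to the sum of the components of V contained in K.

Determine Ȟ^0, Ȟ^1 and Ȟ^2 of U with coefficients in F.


nerve of the cover:
  A1={{a},{b},{d},{a,d},{a,e},{b,c},{b,d},{b,e},{c,d},{d,e},{b,c,d},{b,d,e}} A2={{b},{e},{a,e},{b,c},{b,d},{b,e},{d,e},{b,c,d},{b,d,e}} A3={{a},{c},{d},{a,d},{a,e},{b,c},{b,d},{c,d},{d,e},{b,c,d},{b,d,e}}
  A12={{b},{a,e},{b,c},{b,d},{b,e},{d,e},{b,c,d},{b,d,e}} A13={{a},{d},{a,d},{a,e},{b,c},{b,d},{c,d},{d,e},{b,c,d},{b,d,e}} A23={{a,e},{b,c},{b,d},{d,e},{b,c,d},{b,d,e}}
  A123={{a,e},{b,c},{b,d},{d,e},{b,c,d},{b,d,e}}
components per intersection:
  A1: {{a},{b},{d},{a,d},{a,e},{b,c},{b,d},{b,e},{c,d},{d,e},{b,c,d},{b,d,e}}
  A2: {{b},{e},{a,e},{b,c},{b,d},{b,e},{d,e},{b,c,d},{b,d,e}}
  A3: {{a},{c},{d},{a,d},{a,e},{b,c},{b,d},{c,d},{d,e},{b,c,d},{b,d,e}}
  A12: {{b},{b,c},{b,d},{b,e},{d,e},{b,c,d},{b,d,e}} {{a,e}}
  A13: {{a},{d},{a,d},{a,e},{b,c},{b,d},{c,d},{d,e},{b,c,d},{b,d,e}}
  A23: {{a,e}} {{b,c},{b,d},{d,e},{b,c,d},{b,d,e}}
  A123: {{a,e}} {{b,c},{b,d},{d,e},{b,c,d},{b,d,e}}
C dims 3,5,2; δ0: rk 2, SNF 1^2; δ1: rk 2, SNF 1^2
Ȟ^0 = (3 − 2) − 0 = 1, so Ȟ^0 ≅ Z
Ȟ^1 = (5 − 2) − 2 = 1, so Ȟ^1 ≅ Z
Ȟ^2 = (2 − 0) − 2 = 0, so Ȟ^2 ≅ 0

Ȟ^0 ≅ Z; Ȟ^1 ≅ Z; Ȟ^2 ≅ 0


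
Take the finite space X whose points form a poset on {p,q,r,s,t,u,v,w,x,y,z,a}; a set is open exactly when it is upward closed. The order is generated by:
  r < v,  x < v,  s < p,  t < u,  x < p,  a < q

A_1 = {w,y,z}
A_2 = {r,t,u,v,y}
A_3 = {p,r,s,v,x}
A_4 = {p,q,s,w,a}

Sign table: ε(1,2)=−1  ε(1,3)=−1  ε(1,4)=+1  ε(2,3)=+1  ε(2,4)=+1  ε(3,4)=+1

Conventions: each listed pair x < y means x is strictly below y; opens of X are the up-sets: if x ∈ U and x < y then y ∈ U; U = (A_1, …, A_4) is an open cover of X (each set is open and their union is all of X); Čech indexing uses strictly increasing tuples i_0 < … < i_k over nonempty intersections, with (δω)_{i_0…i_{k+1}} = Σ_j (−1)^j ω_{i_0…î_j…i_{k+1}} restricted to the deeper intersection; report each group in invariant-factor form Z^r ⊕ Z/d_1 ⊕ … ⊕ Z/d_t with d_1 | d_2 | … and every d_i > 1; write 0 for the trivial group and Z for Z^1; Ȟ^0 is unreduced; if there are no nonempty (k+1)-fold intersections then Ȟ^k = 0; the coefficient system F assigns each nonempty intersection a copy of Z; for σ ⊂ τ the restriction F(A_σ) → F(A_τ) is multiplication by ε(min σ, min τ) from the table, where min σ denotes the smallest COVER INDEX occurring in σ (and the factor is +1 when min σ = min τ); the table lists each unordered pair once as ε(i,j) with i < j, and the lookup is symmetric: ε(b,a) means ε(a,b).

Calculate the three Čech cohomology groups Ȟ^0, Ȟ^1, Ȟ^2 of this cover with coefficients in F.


nerve simplices:
  A12={y} A14={w} A23={r,v} A34={p,s}
C dims 4,4; δ0: rk 4, SNF 1^3·2
degree 0: 4−4−0 = 0 → Ȟ^0 ≅ 0
degree 1: 4−0−4 = 0 plus torsion [2] → Ȟ^1 ≅ Z/2
degree 2: 0−0−0 = 0 → Ȟ^2 ≅ 0

Ȟ^0 = 0, Ȟ^1 = Z/2, Ȟ^2 = 0


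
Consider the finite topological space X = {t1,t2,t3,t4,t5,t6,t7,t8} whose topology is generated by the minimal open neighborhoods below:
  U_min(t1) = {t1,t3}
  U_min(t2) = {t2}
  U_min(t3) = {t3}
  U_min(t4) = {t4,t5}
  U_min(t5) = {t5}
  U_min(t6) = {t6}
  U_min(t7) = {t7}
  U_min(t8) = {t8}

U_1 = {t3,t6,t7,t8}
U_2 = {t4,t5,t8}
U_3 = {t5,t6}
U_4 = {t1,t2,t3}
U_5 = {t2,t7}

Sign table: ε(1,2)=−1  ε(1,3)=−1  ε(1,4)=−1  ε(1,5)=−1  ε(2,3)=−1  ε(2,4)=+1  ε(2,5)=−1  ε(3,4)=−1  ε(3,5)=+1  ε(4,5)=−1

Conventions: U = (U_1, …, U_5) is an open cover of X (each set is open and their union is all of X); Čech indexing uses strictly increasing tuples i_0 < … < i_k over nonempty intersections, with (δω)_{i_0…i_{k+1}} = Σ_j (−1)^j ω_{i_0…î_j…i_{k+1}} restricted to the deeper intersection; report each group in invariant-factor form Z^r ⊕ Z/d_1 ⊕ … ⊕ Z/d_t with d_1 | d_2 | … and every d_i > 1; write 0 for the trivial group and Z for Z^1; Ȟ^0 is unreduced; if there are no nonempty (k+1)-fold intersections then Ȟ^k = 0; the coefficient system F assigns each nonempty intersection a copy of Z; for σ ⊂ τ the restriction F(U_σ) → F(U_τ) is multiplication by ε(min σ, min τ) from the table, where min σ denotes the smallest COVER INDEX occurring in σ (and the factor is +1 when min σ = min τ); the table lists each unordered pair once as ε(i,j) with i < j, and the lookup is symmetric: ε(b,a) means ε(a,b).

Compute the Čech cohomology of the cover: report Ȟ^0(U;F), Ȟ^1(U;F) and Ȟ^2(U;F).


nerve of the cover:
  U12={t8} U13={t6} U14={t3} U15={t7} U23={t5} U45={t2}
C dims 5,6; δ0: rk 5, SNF 1^4·2
Ȟ^0 = (5 − 5) − 0 = 0, so Ȟ^0 ≅ 0
Ȟ^1 = (6 − 0) − 5 = 1 plus torsion [2], so Ȟ^1 ≅ Z ⊕ Z/2
Ȟ^2 = (0 − 0) − 0 = 0, so Ȟ^2 ≅ 0

Ȟ^0 ≅ 0; Ȟ^1 ≅ Z ⊕ Z/2; Ȟ^2 ≅ 0


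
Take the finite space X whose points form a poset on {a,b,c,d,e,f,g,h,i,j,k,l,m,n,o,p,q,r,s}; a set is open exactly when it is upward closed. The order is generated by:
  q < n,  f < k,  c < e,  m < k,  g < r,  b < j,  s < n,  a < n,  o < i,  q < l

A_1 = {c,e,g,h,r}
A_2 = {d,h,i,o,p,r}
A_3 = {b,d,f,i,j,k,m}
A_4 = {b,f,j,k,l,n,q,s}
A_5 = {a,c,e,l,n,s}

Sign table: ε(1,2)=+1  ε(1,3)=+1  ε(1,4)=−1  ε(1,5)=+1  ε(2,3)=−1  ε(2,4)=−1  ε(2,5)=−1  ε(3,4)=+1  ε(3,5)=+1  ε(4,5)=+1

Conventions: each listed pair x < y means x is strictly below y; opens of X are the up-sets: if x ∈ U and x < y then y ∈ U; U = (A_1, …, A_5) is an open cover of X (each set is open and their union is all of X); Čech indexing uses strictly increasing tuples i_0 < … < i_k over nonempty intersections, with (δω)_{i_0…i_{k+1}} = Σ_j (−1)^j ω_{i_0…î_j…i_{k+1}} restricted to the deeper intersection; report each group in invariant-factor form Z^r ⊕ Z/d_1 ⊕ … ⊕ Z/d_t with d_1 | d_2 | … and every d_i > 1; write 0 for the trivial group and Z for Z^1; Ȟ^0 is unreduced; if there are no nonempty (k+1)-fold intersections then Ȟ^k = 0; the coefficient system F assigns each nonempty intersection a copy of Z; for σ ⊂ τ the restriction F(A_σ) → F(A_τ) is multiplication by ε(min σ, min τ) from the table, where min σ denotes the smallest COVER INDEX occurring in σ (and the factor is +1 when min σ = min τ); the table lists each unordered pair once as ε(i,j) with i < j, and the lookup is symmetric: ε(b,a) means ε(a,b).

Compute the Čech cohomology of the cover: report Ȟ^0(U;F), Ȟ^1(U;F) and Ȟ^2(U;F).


nerve of the cover:
  A12={h,r} A15={c,e} A23={d,i} A34={b,f,j,k} A45={l,n,s}
C dims 5,5; δ0: rk 5, SNF 1^4·2
Ȟ^0 = (5 − 5) − 0 = 0, so Ȟ^0 ≅ 0
Ȟ^1 = (5 − 0) − 5 = 0 plus torsion [2], so Ȟ^1 ≅ Z/2
Ȟ^2 = (0 − 0) − 0 = 0, so Ȟ^2 ≅ 0

Ȟ^0 ≅ 0, Ȟ^1 ≅ Z/2 and Ȟ^2 ≅ 0


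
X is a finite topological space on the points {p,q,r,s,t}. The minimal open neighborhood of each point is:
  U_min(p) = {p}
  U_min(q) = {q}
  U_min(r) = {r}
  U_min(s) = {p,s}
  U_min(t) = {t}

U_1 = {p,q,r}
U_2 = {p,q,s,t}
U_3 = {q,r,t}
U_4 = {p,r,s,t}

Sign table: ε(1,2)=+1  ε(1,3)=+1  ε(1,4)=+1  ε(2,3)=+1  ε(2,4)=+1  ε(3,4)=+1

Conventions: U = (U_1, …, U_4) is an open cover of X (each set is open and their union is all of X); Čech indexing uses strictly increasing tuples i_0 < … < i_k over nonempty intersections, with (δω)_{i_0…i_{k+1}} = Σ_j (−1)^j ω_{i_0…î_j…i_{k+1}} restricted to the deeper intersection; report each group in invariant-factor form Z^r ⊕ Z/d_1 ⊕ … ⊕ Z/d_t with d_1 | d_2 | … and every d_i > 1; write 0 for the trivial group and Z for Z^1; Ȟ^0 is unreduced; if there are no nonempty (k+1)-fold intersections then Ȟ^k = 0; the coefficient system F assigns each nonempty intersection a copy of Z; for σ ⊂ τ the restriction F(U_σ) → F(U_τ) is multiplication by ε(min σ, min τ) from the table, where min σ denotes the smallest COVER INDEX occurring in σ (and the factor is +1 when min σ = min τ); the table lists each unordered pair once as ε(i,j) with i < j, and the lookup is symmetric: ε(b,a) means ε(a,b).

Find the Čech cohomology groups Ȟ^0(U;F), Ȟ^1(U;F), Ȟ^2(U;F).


Ȟ^0(U;F) ≅ Z, Ȟ^1(U;F) ≅ 0 and Ȟ^2(U;F) ≅ Z

nerve of the cover:
  U12={p,q} U13={q,r} U14={p,r} U23={q,t} U24={p,s,t} U34={r,t}
  U123={q} U124={p} U134={r} U234={t}
C dims 4,6,4; δ0: rk 3, SNF 1^3; δ1: rk 3, SNF 1^3
Ȟ^0 = (4 − 3) − 0 = 1, so Ȟ^0 ≅ Z
Ȟ^1 = (6 − 3) − 3 = 0, so Ȟ^1 ≅ 0
Ȟ^2 = (4 − 0) − 3 = 1, so Ȟ^2 ≅ Z


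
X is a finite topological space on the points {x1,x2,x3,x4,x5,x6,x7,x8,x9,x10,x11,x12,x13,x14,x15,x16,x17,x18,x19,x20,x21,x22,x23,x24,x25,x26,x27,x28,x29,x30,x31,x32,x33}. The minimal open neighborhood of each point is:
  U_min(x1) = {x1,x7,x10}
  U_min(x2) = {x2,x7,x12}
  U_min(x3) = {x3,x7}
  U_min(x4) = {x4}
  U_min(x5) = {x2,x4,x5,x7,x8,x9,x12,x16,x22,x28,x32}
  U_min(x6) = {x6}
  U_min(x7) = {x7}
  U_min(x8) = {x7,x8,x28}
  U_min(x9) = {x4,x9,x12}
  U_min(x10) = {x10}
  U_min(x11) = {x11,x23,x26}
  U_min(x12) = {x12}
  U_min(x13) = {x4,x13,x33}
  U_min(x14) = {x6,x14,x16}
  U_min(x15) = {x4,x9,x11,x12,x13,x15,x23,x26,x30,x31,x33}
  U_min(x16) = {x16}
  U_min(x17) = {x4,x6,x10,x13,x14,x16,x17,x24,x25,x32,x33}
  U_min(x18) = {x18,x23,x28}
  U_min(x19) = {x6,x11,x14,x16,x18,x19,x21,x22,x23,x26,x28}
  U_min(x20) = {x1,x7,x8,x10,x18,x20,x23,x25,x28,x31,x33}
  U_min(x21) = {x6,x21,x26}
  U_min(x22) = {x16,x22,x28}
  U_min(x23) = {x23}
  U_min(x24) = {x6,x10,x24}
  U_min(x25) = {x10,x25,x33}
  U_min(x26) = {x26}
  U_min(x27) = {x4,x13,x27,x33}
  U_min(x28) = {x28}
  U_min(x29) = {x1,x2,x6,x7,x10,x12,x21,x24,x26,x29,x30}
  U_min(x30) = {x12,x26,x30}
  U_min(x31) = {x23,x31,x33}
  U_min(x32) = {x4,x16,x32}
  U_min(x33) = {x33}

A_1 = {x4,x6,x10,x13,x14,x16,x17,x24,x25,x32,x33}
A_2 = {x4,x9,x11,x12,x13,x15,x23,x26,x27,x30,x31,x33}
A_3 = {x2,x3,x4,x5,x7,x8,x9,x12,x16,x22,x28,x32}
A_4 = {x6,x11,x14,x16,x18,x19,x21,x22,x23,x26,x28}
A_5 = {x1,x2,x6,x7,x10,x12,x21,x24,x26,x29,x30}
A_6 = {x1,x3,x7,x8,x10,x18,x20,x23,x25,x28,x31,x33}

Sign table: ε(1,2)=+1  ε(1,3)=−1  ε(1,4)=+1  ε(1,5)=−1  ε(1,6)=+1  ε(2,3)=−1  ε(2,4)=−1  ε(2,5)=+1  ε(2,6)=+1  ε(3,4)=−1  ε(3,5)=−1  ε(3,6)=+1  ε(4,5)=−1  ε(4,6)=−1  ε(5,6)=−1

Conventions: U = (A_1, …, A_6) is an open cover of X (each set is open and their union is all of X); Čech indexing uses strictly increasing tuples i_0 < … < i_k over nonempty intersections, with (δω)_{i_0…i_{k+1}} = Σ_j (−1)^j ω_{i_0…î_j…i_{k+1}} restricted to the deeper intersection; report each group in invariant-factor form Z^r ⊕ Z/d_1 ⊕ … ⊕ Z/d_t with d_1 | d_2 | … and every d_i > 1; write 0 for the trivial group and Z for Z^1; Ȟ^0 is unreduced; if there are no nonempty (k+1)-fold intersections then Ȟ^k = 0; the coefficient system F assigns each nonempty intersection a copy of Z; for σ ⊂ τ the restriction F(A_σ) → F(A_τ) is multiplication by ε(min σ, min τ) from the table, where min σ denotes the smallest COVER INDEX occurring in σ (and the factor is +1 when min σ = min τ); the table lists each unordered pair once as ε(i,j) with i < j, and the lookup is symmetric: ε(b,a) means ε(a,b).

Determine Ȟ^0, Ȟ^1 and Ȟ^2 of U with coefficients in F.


intersection data:
  A12={x4,x13,x33} A13={x4,x16,x32} A14={x6,x14,x16} A15={x6,x10,x24} A16={x10,x25,x33} A23={x4,x9,x12} A24={x11,x23,x26} A25={x12,x26,x30} A26={x23,x31,x33} A34={x16,x22,x28} A35={x2,x7,x12} A36={x3,x7,x8,x28} A45={x6,x21,x26} A46={x18,x23,x28} A56={x1,x7,x10}
  A123={x4} A126={x33} A134={x16} A145={x6} A156={x10} A235={x12} A245={x26} A246={x23} A346={x28} A356={x7}
C dims 6,15,10; δ0: rk 6, SNF 1^5·2; δ1: rk 9, SNF 1^9
Ȟ^0 = (6 − 6) − 0 = 0, so Ȟ^0 ≅ 0
Ȟ^1 = (15 − 9) − 6 = 0 plus torsion [2], so Ȟ^1 ≅ Z/2
Ȟ^2 = (10 − 0) − 9 = 1, so Ȟ^2 ≅ Z

Ȟ^0 = 0; Ȟ^1 = Z/2; Ȟ^2 = Z


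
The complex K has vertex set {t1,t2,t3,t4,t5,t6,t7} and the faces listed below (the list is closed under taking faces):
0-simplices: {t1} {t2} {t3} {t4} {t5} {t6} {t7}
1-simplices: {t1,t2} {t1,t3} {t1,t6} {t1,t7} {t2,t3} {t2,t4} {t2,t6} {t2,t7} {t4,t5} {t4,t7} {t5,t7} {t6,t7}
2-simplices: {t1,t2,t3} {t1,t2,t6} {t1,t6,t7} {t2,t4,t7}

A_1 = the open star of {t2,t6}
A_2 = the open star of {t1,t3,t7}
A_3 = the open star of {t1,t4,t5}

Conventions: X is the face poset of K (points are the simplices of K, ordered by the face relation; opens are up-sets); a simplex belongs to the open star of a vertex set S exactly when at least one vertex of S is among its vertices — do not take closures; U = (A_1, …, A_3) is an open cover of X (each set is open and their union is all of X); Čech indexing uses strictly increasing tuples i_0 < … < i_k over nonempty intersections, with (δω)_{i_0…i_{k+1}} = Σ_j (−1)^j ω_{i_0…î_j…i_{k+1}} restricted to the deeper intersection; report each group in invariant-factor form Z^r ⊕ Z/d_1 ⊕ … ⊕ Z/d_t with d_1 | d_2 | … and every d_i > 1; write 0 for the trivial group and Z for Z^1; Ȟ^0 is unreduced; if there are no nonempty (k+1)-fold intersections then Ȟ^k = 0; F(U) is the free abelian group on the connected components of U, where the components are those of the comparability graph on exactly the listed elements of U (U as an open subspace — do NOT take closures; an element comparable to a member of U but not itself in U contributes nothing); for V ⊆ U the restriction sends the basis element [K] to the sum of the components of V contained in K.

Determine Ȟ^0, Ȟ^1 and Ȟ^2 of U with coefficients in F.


nerve simplices:
  A1={{t2},{t6},{t1,t2},{t1,t6},{t2,t3},{t2,t4},{t2,t6},{t2,t7},{t6,t7},{t1,t2,t3},{t1,t2,t6},{t1,t6,t7},{t2,t4,t7}} A2={{t1},{t3},{t7},{t1,t2},{t1,t3},{t1,t6},{t1,t7},{t2,t3},{t2,t7},{t4,t7},{t5,t7},{t6,t7},{t1,t2,t3},{t1,t2,t6},{t1,t6,t7},{t2,t4,t7}} A3={{t1},{t4},{t5},{t1,t2},{t1,t3},{t1,t6},{t1,t7},{t2,t4},{t4,t5},{t4,t7},{t5,t7},{t1,t2,t3},{t1,t2,t6},{t1,t6,t7},{t2,t4,t7}}
  A12={{t1,t2},{t1,t6},{t2,t3},{t2,t7},{t6,t7},{t1,t2,t3},{t1,t2,t6},{t1,t6,t7},{t2,t4,t7}} A13={{t1,t2},{t1,t6},{t2,t4},{t1,t2,t3},{t1,t2,t6},{t1,t6,t7},{t2,t4,t7}} A23={{t1},{t1,t2},{t1,t3},{t1,t6},{t1,t7},{t4,t7},{t5,t7},{t1,t2,t3},{t1,t2,t6},{t1,t6,t7},{t2,t4,t7}}
  A123={{t1,t2},{t1,t6},{t1,t2,t3},{t1,t2,t6},{t1,t6,t7},{t2,t4,t7}}
components per intersection:
  A1: {{t2},{t6},{t1,t2},{t1,t6},{t2,t3},{t2,t4},{t2,t6},{t2,t7},{t6,t7},{t1,t2,t3},{t1,t2,t6},{t1,t6,t7},{t2,t4,t7}}
  A2: {{t1},{t3},{t7},{t1,t2},{t1,t3},{t1,t6},{t1,t7},{t2,t3},{t2,t7},{t4,t7},{t5,t7},{t6,t7},{t1,t2,t3},{t1,t2,t6},{t1,t6,t7},{t2,t4,t7}}
  A3: {{t1},{t1,t2},{t1,t3},{t1,t6},{t1,t7},{t1,t2,t3},{t1,t2,t6},{t1,t6,t7}} {{t4},{t5},{t2,t4},{t4,t5},{t4,t7},{t5,t7},{t2,t4,t7}}
  A12: {{t1,t2},{t1,t6},{t2,t3},{t6,t7},{t1,t2,t3},{t1,t2,t6},{t1,t6,t7}} {{t2,t7},{t2,t4,t7}}
  A13: {{t1,t2},{t1,t6},{t1,t2,t3},{t1,t2,t6},{t1,t6,t7}} {{t2,t4},{t2,t4,t7}}
  A23: {{t1},{t1,t2},{t1,t3},{t1,t6},{t1,t7},{t1,t2,t3},{t1,t2,t6},{t1,t6,t7}} {{t4,t7},{t2,t4,t7}} {{t5,t7}}
  A123: {{t1,t2},{t1,t6},{t1,t2,t3},{t1,t2,t6},{t1,t6,t7}} {{t2,t4,t7}}
C dims 4,7,2; δ0: rk 3, SNF 1^3; δ1: rk 2, SNF 1^2
degree 0: 4−3−0 = 1 → Ȟ^0 ≅ Z
degree 1: 7−2−3 = 2 → Ȟ^1 ≅ Z^2
degree 2: 2−0−2 = 0 → Ȟ^2 ≅ 0

Ȟ^0 ≅ Z, Ȟ^1 ≅ Z^2, Ȟ^2 ≅ 0
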